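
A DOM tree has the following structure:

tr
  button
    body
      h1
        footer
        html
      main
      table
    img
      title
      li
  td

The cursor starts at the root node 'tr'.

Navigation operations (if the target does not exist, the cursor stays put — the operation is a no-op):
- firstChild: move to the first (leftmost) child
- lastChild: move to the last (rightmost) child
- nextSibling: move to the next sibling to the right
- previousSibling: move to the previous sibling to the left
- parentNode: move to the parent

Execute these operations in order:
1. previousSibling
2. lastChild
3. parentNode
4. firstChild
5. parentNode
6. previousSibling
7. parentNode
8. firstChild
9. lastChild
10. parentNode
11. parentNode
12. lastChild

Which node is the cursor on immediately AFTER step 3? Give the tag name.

Answer: tr

Derivation:
After 1 (previousSibling): tr (no-op, stayed)
After 2 (lastChild): td
After 3 (parentNode): tr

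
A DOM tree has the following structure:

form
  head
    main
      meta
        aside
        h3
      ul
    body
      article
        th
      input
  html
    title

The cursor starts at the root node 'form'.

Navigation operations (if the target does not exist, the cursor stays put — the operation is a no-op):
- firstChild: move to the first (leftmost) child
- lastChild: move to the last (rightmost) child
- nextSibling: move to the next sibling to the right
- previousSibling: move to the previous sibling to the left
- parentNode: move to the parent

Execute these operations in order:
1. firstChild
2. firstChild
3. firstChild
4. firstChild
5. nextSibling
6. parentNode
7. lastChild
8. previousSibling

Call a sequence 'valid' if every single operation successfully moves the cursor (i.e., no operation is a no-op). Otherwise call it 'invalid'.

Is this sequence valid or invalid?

Answer: valid

Derivation:
After 1 (firstChild): head
After 2 (firstChild): main
After 3 (firstChild): meta
After 4 (firstChild): aside
After 5 (nextSibling): h3
After 6 (parentNode): meta
After 7 (lastChild): h3
After 8 (previousSibling): aside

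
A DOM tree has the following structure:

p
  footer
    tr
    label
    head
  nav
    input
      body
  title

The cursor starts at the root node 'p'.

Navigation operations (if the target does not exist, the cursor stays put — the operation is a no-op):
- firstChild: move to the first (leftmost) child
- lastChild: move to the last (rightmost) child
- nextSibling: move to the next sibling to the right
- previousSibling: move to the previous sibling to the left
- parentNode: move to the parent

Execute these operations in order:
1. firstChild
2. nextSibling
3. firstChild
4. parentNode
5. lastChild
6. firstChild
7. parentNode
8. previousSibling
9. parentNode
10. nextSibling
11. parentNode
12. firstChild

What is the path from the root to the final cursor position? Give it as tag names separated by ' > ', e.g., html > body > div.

After 1 (firstChild): footer
After 2 (nextSibling): nav
After 3 (firstChild): input
After 4 (parentNode): nav
After 5 (lastChild): input
After 6 (firstChild): body
After 7 (parentNode): input
After 8 (previousSibling): input (no-op, stayed)
After 9 (parentNode): nav
After 10 (nextSibling): title
After 11 (parentNode): p
After 12 (firstChild): footer

Answer: p > footer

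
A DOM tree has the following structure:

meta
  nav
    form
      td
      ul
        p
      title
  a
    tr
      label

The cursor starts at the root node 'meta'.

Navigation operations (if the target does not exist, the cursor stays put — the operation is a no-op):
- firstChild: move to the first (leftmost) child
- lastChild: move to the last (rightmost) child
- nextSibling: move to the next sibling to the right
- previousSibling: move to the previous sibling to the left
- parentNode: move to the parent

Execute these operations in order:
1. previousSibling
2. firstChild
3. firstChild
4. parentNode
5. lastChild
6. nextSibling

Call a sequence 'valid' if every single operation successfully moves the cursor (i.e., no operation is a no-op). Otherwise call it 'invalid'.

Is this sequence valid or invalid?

After 1 (previousSibling): meta (no-op, stayed)
After 2 (firstChild): nav
After 3 (firstChild): form
After 4 (parentNode): nav
After 5 (lastChild): form
After 6 (nextSibling): form (no-op, stayed)

Answer: invalid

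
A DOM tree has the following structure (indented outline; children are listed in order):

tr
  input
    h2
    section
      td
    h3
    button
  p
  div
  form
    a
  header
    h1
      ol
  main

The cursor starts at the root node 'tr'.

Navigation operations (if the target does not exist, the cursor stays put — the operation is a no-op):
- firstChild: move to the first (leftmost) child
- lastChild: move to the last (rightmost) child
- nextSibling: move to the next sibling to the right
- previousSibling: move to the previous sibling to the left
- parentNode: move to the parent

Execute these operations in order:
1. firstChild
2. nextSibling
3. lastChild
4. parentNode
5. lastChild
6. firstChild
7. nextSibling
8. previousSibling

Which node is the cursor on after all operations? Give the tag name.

Answer: header

Derivation:
After 1 (firstChild): input
After 2 (nextSibling): p
After 3 (lastChild): p (no-op, stayed)
After 4 (parentNode): tr
After 5 (lastChild): main
After 6 (firstChild): main (no-op, stayed)
After 7 (nextSibling): main (no-op, stayed)
After 8 (previousSibling): header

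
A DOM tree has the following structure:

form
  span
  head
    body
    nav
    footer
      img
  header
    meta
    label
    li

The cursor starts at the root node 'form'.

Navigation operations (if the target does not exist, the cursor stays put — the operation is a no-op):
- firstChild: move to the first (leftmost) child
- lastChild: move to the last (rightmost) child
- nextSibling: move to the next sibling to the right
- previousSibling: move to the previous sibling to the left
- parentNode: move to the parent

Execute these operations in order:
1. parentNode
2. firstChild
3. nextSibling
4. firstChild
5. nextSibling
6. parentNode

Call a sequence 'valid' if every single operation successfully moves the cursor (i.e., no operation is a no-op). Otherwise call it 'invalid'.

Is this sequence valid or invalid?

After 1 (parentNode): form (no-op, stayed)
After 2 (firstChild): span
After 3 (nextSibling): head
After 4 (firstChild): body
After 5 (nextSibling): nav
After 6 (parentNode): head

Answer: invalid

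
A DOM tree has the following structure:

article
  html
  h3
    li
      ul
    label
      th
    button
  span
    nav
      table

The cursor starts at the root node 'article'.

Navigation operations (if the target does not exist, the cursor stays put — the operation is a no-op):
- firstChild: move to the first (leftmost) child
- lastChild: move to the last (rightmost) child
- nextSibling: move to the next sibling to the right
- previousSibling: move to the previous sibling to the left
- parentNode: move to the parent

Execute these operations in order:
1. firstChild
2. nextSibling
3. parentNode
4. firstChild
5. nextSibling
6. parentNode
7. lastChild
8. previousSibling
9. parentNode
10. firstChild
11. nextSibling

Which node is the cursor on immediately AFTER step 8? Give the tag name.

After 1 (firstChild): html
After 2 (nextSibling): h3
After 3 (parentNode): article
After 4 (firstChild): html
After 5 (nextSibling): h3
After 6 (parentNode): article
After 7 (lastChild): span
After 8 (previousSibling): h3

Answer: h3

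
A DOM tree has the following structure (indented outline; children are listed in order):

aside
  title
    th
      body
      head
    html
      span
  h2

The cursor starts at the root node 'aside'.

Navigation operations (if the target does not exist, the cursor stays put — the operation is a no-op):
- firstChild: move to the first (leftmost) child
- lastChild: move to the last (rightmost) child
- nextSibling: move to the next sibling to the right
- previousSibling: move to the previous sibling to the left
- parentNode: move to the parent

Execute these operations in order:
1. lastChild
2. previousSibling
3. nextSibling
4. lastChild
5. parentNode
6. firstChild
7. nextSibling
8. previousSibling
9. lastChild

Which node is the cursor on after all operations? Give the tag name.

Answer: html

Derivation:
After 1 (lastChild): h2
After 2 (previousSibling): title
After 3 (nextSibling): h2
After 4 (lastChild): h2 (no-op, stayed)
After 5 (parentNode): aside
After 6 (firstChild): title
After 7 (nextSibling): h2
After 8 (previousSibling): title
After 9 (lastChild): html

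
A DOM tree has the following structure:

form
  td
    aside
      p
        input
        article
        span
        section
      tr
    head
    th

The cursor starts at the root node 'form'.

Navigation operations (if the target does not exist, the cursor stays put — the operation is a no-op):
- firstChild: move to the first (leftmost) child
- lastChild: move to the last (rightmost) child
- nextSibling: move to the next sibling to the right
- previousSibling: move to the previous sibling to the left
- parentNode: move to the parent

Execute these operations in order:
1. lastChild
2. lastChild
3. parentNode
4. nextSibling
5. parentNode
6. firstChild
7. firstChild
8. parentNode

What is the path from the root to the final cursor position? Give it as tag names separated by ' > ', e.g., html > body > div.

Answer: form > td

Derivation:
After 1 (lastChild): td
After 2 (lastChild): th
After 3 (parentNode): td
After 4 (nextSibling): td (no-op, stayed)
After 5 (parentNode): form
After 6 (firstChild): td
After 7 (firstChild): aside
After 8 (parentNode): td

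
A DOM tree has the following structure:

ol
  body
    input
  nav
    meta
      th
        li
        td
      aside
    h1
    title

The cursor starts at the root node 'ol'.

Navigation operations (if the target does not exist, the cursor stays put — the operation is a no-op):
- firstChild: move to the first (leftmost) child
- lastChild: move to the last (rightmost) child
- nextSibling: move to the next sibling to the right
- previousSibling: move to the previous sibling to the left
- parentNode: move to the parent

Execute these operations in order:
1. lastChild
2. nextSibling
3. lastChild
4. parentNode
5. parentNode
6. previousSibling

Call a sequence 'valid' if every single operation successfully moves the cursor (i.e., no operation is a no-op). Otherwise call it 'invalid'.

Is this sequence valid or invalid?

Answer: invalid

Derivation:
After 1 (lastChild): nav
After 2 (nextSibling): nav (no-op, stayed)
After 3 (lastChild): title
After 4 (parentNode): nav
After 5 (parentNode): ol
After 6 (previousSibling): ol (no-op, stayed)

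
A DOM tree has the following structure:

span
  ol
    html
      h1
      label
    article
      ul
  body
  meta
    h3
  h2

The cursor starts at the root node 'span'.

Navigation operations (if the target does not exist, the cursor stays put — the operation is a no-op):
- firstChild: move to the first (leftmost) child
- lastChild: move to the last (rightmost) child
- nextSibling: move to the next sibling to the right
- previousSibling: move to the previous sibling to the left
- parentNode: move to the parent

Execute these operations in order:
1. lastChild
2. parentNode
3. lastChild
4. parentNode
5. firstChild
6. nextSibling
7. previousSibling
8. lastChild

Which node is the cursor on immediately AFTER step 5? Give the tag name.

After 1 (lastChild): h2
After 2 (parentNode): span
After 3 (lastChild): h2
After 4 (parentNode): span
After 5 (firstChild): ol

Answer: ol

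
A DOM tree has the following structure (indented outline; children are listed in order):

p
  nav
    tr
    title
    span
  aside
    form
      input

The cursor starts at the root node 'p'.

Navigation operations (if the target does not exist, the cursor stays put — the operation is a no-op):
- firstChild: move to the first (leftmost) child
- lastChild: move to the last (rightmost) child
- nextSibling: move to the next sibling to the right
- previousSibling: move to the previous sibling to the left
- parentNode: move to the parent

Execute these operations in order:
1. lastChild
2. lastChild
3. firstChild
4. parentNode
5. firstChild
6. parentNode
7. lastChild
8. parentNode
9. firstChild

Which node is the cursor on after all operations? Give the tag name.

Answer: input

Derivation:
After 1 (lastChild): aside
After 2 (lastChild): form
After 3 (firstChild): input
After 4 (parentNode): form
After 5 (firstChild): input
After 6 (parentNode): form
After 7 (lastChild): input
After 8 (parentNode): form
After 9 (firstChild): input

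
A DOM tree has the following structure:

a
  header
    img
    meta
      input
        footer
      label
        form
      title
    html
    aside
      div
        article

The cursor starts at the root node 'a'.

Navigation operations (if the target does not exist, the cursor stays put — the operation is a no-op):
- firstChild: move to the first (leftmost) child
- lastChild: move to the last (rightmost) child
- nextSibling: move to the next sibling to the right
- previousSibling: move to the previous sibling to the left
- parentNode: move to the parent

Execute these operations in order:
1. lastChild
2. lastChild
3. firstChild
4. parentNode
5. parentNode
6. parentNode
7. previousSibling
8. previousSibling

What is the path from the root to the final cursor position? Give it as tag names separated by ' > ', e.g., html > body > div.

After 1 (lastChild): header
After 2 (lastChild): aside
After 3 (firstChild): div
After 4 (parentNode): aside
After 5 (parentNode): header
After 6 (parentNode): a
After 7 (previousSibling): a (no-op, stayed)
After 8 (previousSibling): a (no-op, stayed)

Answer: a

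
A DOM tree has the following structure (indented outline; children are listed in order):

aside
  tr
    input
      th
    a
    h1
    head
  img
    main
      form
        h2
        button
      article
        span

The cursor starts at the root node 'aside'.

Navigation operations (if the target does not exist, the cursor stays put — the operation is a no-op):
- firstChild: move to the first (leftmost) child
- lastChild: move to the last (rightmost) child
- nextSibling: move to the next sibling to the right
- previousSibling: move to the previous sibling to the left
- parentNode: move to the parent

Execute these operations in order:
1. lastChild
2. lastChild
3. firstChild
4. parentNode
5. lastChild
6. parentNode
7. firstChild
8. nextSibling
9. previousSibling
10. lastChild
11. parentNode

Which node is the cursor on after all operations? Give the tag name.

After 1 (lastChild): img
After 2 (lastChild): main
After 3 (firstChild): form
After 4 (parentNode): main
After 5 (lastChild): article
After 6 (parentNode): main
After 7 (firstChild): form
After 8 (nextSibling): article
After 9 (previousSibling): form
After 10 (lastChild): button
After 11 (parentNode): form

Answer: form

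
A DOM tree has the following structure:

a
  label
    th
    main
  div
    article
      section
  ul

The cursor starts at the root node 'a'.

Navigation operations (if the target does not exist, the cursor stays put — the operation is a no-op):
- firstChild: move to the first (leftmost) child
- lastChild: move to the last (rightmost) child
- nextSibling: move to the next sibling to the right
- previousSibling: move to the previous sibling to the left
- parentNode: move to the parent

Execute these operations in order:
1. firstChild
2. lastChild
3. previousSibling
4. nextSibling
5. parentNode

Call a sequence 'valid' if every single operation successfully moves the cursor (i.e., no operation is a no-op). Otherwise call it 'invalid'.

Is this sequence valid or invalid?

After 1 (firstChild): label
After 2 (lastChild): main
After 3 (previousSibling): th
After 4 (nextSibling): main
After 5 (parentNode): label

Answer: valid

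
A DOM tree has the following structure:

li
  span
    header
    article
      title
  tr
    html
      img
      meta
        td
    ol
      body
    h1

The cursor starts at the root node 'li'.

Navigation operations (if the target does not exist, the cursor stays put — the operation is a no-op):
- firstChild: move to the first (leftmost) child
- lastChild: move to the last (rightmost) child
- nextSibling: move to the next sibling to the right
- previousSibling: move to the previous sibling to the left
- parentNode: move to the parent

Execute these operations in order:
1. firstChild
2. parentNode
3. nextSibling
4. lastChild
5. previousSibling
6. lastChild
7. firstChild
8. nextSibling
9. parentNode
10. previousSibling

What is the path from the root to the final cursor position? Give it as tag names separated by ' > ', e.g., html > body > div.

After 1 (firstChild): span
After 2 (parentNode): li
After 3 (nextSibling): li (no-op, stayed)
After 4 (lastChild): tr
After 5 (previousSibling): span
After 6 (lastChild): article
After 7 (firstChild): title
After 8 (nextSibling): title (no-op, stayed)
After 9 (parentNode): article
After 10 (previousSibling): header

Answer: li > span > header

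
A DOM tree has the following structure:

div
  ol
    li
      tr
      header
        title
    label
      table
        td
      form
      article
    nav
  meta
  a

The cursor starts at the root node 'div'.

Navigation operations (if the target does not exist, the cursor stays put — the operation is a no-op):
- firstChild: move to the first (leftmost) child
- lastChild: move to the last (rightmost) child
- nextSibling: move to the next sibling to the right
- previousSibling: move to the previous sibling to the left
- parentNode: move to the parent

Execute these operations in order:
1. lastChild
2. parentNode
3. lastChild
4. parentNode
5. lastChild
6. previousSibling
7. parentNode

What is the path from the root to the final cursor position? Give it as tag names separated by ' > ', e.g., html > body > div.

After 1 (lastChild): a
After 2 (parentNode): div
After 3 (lastChild): a
After 4 (parentNode): div
After 5 (lastChild): a
After 6 (previousSibling): meta
After 7 (parentNode): div

Answer: div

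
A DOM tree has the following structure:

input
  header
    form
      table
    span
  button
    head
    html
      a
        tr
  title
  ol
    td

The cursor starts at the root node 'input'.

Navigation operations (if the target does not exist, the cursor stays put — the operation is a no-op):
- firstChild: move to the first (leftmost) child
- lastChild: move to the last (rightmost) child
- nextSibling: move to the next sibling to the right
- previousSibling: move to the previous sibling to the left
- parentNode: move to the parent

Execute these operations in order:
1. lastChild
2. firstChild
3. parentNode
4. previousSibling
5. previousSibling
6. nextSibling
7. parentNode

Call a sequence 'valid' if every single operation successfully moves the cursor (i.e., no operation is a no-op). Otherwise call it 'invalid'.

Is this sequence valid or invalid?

Answer: valid

Derivation:
After 1 (lastChild): ol
After 2 (firstChild): td
After 3 (parentNode): ol
After 4 (previousSibling): title
After 5 (previousSibling): button
After 6 (nextSibling): title
After 7 (parentNode): input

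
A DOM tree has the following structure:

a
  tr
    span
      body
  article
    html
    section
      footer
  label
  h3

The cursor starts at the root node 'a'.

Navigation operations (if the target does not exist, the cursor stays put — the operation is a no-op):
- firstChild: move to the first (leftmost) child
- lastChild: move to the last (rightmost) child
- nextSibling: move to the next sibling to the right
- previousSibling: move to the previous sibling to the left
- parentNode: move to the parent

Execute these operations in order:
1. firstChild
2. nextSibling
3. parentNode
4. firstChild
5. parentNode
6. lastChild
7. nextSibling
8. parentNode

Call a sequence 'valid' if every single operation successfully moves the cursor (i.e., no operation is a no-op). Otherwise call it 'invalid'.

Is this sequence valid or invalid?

Answer: invalid

Derivation:
After 1 (firstChild): tr
After 2 (nextSibling): article
After 3 (parentNode): a
After 4 (firstChild): tr
After 5 (parentNode): a
After 6 (lastChild): h3
After 7 (nextSibling): h3 (no-op, stayed)
After 8 (parentNode): a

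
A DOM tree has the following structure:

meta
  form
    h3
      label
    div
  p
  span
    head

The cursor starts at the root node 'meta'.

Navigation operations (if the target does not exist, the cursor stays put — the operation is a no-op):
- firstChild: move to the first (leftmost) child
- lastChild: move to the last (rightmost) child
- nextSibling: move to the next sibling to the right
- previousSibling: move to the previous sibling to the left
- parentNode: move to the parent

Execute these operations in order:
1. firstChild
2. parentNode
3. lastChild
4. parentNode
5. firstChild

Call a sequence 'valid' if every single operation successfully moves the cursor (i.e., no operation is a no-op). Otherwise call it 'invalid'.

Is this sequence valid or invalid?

Answer: valid

Derivation:
After 1 (firstChild): form
After 2 (parentNode): meta
After 3 (lastChild): span
After 4 (parentNode): meta
After 5 (firstChild): form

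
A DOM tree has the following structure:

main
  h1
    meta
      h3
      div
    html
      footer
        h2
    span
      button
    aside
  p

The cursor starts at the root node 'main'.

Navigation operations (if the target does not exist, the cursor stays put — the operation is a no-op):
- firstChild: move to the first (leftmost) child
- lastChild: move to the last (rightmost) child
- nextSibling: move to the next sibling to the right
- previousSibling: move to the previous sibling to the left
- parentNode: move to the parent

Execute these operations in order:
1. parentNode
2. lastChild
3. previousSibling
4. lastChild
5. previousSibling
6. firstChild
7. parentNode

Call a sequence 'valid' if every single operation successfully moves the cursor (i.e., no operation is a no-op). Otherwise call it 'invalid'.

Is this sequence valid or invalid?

Answer: invalid

Derivation:
After 1 (parentNode): main (no-op, stayed)
After 2 (lastChild): p
After 3 (previousSibling): h1
After 4 (lastChild): aside
After 5 (previousSibling): span
After 6 (firstChild): button
After 7 (parentNode): span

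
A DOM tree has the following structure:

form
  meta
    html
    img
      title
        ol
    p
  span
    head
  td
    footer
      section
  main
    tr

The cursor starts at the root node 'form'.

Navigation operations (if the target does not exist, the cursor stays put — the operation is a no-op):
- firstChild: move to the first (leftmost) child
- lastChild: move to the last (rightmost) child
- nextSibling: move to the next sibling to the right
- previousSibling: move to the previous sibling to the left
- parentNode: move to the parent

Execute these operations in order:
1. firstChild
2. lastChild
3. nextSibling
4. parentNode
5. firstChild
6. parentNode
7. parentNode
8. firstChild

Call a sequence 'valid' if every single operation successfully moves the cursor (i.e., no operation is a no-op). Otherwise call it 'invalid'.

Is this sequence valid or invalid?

Answer: invalid

Derivation:
After 1 (firstChild): meta
After 2 (lastChild): p
After 3 (nextSibling): p (no-op, stayed)
After 4 (parentNode): meta
After 5 (firstChild): html
After 6 (parentNode): meta
After 7 (parentNode): form
After 8 (firstChild): meta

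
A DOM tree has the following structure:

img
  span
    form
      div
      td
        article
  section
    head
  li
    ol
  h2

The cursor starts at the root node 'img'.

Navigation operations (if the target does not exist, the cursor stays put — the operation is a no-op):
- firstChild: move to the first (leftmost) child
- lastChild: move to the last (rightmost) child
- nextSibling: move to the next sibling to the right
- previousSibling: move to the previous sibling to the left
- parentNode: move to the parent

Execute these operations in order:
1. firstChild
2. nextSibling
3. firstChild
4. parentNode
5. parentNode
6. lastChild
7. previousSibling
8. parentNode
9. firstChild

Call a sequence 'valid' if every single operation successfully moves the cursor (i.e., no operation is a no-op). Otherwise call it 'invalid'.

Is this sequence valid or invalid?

After 1 (firstChild): span
After 2 (nextSibling): section
After 3 (firstChild): head
After 4 (parentNode): section
After 5 (parentNode): img
After 6 (lastChild): h2
After 7 (previousSibling): li
After 8 (parentNode): img
After 9 (firstChild): span

Answer: valid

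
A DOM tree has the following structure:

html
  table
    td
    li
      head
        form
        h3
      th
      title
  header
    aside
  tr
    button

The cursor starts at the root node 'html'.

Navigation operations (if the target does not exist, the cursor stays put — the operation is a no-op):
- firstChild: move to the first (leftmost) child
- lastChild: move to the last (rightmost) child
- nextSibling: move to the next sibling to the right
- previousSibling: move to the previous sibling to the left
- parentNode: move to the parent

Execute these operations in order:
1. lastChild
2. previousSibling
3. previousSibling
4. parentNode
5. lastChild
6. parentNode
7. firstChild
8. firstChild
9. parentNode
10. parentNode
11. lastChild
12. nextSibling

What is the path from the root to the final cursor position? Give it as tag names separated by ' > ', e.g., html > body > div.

Answer: html > tr

Derivation:
After 1 (lastChild): tr
After 2 (previousSibling): header
After 3 (previousSibling): table
After 4 (parentNode): html
After 5 (lastChild): tr
After 6 (parentNode): html
After 7 (firstChild): table
After 8 (firstChild): td
After 9 (parentNode): table
After 10 (parentNode): html
After 11 (lastChild): tr
After 12 (nextSibling): tr (no-op, stayed)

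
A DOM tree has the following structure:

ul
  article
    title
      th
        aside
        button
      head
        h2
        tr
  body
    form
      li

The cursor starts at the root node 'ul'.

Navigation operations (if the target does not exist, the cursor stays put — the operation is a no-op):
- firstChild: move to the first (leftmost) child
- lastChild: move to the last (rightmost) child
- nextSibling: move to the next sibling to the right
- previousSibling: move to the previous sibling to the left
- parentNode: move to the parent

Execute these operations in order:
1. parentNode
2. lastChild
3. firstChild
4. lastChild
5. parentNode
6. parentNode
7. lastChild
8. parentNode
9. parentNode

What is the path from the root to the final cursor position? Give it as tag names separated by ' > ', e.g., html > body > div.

After 1 (parentNode): ul (no-op, stayed)
After 2 (lastChild): body
After 3 (firstChild): form
After 4 (lastChild): li
After 5 (parentNode): form
After 6 (parentNode): body
After 7 (lastChild): form
After 8 (parentNode): body
After 9 (parentNode): ul

Answer: ul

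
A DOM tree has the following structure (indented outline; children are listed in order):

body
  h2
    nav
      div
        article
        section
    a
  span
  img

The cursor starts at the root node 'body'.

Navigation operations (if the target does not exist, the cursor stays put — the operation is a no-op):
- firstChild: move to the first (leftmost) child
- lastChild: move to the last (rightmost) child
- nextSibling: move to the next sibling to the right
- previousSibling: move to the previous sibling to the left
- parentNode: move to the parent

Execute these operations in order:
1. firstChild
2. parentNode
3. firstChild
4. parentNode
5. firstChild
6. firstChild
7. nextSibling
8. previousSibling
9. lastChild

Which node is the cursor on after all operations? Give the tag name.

Answer: div

Derivation:
After 1 (firstChild): h2
After 2 (parentNode): body
After 3 (firstChild): h2
After 4 (parentNode): body
After 5 (firstChild): h2
After 6 (firstChild): nav
After 7 (nextSibling): a
After 8 (previousSibling): nav
After 9 (lastChild): div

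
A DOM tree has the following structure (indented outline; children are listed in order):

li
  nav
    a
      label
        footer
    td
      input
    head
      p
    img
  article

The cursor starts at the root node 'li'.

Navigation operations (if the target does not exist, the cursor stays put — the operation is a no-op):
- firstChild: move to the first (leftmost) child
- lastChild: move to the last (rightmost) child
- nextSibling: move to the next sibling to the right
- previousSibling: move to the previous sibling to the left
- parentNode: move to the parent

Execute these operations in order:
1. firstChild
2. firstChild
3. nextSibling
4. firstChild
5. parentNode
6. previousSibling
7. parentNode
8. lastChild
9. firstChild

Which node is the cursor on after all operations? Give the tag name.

After 1 (firstChild): nav
After 2 (firstChild): a
After 3 (nextSibling): td
After 4 (firstChild): input
After 5 (parentNode): td
After 6 (previousSibling): a
After 7 (parentNode): nav
After 8 (lastChild): img
After 9 (firstChild): img (no-op, stayed)

Answer: img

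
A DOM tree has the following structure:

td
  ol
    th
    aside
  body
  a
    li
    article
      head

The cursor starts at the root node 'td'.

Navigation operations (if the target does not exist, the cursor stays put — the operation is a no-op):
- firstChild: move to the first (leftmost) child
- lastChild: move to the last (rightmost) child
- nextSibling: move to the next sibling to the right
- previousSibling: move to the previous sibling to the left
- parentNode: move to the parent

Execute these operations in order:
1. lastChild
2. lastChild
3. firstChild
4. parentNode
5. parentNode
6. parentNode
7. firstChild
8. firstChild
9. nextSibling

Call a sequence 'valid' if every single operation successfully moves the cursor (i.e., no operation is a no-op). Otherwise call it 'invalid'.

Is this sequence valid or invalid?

Answer: valid

Derivation:
After 1 (lastChild): a
After 2 (lastChild): article
After 3 (firstChild): head
After 4 (parentNode): article
After 5 (parentNode): a
After 6 (parentNode): td
After 7 (firstChild): ol
After 8 (firstChild): th
After 9 (nextSibling): aside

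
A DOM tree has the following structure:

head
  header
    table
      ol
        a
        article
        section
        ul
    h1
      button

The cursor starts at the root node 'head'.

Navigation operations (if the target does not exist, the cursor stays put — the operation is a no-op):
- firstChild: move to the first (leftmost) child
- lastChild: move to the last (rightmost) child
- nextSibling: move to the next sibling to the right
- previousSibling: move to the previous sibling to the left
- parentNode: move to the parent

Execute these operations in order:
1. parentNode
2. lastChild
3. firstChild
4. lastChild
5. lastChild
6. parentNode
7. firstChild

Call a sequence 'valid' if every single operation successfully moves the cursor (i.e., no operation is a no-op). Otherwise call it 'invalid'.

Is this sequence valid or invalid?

Answer: invalid

Derivation:
After 1 (parentNode): head (no-op, stayed)
After 2 (lastChild): header
After 3 (firstChild): table
After 4 (lastChild): ol
After 5 (lastChild): ul
After 6 (parentNode): ol
After 7 (firstChild): a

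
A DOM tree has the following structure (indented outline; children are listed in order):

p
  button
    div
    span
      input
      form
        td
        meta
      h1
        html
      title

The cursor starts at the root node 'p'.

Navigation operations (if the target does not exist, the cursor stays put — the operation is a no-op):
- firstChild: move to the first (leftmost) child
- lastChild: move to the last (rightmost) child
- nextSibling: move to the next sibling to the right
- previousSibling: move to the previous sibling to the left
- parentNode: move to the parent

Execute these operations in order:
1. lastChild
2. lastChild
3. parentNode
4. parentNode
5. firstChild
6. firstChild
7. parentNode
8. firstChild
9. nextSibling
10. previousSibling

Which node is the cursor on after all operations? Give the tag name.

Answer: div

Derivation:
After 1 (lastChild): button
After 2 (lastChild): span
After 3 (parentNode): button
After 4 (parentNode): p
After 5 (firstChild): button
After 6 (firstChild): div
After 7 (parentNode): button
After 8 (firstChild): div
After 9 (nextSibling): span
After 10 (previousSibling): div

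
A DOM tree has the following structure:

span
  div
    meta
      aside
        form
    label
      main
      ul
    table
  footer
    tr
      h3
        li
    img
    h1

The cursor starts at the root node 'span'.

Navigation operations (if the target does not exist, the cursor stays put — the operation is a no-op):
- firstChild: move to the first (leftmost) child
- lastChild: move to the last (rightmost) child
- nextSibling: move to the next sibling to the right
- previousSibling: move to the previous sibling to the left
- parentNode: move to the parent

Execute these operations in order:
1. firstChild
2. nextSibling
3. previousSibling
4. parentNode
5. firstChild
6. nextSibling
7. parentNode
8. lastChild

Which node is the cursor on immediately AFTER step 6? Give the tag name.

Answer: footer

Derivation:
After 1 (firstChild): div
After 2 (nextSibling): footer
After 3 (previousSibling): div
After 4 (parentNode): span
After 5 (firstChild): div
After 6 (nextSibling): footer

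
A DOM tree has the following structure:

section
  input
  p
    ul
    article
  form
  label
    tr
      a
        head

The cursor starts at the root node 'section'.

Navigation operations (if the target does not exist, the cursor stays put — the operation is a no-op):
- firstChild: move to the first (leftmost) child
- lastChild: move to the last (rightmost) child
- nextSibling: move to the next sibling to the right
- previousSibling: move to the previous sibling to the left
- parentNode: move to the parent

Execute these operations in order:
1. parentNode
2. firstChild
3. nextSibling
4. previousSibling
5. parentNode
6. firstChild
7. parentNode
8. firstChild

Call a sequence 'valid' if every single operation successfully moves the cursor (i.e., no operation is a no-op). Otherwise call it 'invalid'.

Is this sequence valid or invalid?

After 1 (parentNode): section (no-op, stayed)
After 2 (firstChild): input
After 3 (nextSibling): p
After 4 (previousSibling): input
After 5 (parentNode): section
After 6 (firstChild): input
After 7 (parentNode): section
After 8 (firstChild): input

Answer: invalid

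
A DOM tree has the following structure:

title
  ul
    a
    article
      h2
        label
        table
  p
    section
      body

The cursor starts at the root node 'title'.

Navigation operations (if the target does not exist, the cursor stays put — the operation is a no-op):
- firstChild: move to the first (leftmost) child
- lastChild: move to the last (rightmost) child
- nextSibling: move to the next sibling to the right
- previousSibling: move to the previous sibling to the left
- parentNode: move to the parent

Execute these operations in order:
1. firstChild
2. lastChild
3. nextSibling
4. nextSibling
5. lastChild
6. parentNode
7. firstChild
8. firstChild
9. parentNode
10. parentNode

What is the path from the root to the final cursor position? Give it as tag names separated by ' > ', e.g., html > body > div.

Answer: title > ul > article

Derivation:
After 1 (firstChild): ul
After 2 (lastChild): article
After 3 (nextSibling): article (no-op, stayed)
After 4 (nextSibling): article (no-op, stayed)
After 5 (lastChild): h2
After 6 (parentNode): article
After 7 (firstChild): h2
After 8 (firstChild): label
After 9 (parentNode): h2
After 10 (parentNode): article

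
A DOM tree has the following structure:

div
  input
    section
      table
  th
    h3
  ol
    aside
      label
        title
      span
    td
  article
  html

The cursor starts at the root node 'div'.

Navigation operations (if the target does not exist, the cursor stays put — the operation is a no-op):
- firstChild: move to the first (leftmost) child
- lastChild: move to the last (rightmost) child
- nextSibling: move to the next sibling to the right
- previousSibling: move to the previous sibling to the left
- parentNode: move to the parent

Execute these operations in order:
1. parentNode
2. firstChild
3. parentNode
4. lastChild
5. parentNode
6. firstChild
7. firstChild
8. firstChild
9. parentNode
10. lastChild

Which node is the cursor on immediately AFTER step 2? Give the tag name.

Answer: input

Derivation:
After 1 (parentNode): div (no-op, stayed)
After 2 (firstChild): input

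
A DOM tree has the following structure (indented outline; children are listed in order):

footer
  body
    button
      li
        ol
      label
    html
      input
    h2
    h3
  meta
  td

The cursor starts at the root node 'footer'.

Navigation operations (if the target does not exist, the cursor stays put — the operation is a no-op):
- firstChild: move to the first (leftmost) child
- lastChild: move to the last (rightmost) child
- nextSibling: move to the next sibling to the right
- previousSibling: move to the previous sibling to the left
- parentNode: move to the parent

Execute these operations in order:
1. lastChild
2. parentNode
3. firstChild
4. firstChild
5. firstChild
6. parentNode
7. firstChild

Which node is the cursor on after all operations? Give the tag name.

Answer: li

Derivation:
After 1 (lastChild): td
After 2 (parentNode): footer
After 3 (firstChild): body
After 4 (firstChild): button
After 5 (firstChild): li
After 6 (parentNode): button
After 7 (firstChild): li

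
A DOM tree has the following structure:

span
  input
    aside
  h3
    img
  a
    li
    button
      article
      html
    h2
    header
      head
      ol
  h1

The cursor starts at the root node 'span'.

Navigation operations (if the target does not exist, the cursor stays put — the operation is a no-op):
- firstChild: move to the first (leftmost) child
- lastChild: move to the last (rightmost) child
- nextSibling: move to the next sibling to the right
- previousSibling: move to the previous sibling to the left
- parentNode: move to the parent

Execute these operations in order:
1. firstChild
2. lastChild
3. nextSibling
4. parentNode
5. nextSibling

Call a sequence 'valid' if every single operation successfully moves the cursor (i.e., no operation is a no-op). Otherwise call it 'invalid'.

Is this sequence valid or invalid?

After 1 (firstChild): input
After 2 (lastChild): aside
After 3 (nextSibling): aside (no-op, stayed)
After 4 (parentNode): input
After 5 (nextSibling): h3

Answer: invalid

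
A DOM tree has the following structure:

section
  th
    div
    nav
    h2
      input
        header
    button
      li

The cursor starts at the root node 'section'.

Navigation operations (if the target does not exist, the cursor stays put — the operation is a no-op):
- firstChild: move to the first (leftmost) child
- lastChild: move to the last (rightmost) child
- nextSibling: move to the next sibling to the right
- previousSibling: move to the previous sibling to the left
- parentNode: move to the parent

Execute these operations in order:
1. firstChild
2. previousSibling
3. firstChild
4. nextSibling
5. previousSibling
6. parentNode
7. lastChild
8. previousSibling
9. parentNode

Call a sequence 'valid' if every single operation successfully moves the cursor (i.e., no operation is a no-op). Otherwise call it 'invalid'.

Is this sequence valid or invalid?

Answer: invalid

Derivation:
After 1 (firstChild): th
After 2 (previousSibling): th (no-op, stayed)
After 3 (firstChild): div
After 4 (nextSibling): nav
After 5 (previousSibling): div
After 6 (parentNode): th
After 7 (lastChild): button
After 8 (previousSibling): h2
After 9 (parentNode): th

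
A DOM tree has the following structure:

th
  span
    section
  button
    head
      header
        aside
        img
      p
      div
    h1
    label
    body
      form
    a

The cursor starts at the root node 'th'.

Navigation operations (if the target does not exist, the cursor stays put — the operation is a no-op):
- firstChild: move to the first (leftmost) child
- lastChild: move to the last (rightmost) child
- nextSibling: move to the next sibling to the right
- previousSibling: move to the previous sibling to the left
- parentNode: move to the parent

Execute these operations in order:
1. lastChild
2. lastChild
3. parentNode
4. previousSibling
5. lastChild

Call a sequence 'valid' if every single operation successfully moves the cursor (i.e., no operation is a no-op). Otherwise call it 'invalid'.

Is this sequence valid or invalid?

Answer: valid

Derivation:
After 1 (lastChild): button
After 2 (lastChild): a
After 3 (parentNode): button
After 4 (previousSibling): span
After 5 (lastChild): section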